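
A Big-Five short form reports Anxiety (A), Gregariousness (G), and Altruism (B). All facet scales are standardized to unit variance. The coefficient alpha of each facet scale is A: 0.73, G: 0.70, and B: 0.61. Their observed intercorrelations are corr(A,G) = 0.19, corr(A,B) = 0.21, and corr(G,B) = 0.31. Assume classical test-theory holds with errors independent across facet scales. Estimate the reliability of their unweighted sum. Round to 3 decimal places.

0.783

Var(A+G+B) = 3 + 2·[0.19 + 0.21 + 0.31] = 3 + 1.42 = 4.42.
With uncorrelated errors the cross-covariances are all true-score covariance, so they carry over unchanged; only the diagonal terms shrink to ρᵢσᵢ².
True-score variance = [0.73 + 0.70 + 0.61] + 1.42 = 2.04 + 1.42 = 3.46.
Reliability = 3.46 / 4.42 = 0.783.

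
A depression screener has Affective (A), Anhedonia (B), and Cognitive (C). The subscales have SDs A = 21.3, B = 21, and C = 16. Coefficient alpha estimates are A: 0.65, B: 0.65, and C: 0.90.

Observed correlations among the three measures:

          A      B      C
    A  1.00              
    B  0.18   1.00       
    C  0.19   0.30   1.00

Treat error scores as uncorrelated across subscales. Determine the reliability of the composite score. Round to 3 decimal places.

0.794

Var(A+B+C) = 21.3² + 21² + 16² + 2·[21.3·21·0.18 + 21.3·16·0.19 + 21·16·0.30] = 1150.69 + 492.132 = 1642.82.
With uncorrelated errors the cross-covariances are all true-score covariance, so they carry over unchanged; only the diagonal terms shrink to ρᵢσᵢ².
True-score variance = [21.3²·0.65 + 21²·0.65 + 16²·0.90] + 492.132 = 811.949 + 492.132 = 1304.08.
Reliability = 1304.08 / 1642.82 = 0.794.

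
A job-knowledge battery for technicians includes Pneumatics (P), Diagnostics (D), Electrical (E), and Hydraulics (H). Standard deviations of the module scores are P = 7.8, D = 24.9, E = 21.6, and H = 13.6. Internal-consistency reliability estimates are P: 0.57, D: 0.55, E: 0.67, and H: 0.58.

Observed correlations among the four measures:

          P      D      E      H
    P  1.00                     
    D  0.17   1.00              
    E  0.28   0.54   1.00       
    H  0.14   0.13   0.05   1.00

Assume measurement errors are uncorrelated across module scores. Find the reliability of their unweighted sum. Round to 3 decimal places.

Var(P+D+E+H) = 7.8² + 24.9² + 21.6² + 13.6² + 2·[7.8·24.9·0.17 + 7.8·21.6·0.28 + 7.8·13.6·0.14 + 24.9·21.6·0.54 + 24.9·13.6·0.13 + 21.6·13.6·0.05] = 1332.37 + 888.376 = 2220.75.
Under uncorrelated errors the observed covariances equal the true-score covariances, so only the own-variance terms attenuate.
True-score variance = [7.8²·0.57 + 24.9²·0.55 + 21.6²·0.67 + 13.6²·0.58] + 888.376 = 795.556 + 888.376 = 1683.93.
Reliability = 1683.93 / 2220.75 = 0.758.

0.758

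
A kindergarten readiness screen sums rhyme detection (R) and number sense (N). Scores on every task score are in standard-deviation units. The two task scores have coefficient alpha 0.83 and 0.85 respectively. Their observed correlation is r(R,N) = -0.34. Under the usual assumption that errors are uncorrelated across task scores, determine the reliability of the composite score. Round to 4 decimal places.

0.7576

Var(R+N) = 2 + 2·[(-0.34)] = 2 − 0.68 = 1.32.
Because errors are independent across components, Cov(Tᵢ,Tⱼ) = Cov(Xᵢ,Xⱼ); the off-diagonal part of the true-score variance is the same as above.
True-score variance = [0.83 + 0.85] − 0.68 = 1.68 − 0.68 = 1.
Reliability = 1 / 1.32 = 0.7576.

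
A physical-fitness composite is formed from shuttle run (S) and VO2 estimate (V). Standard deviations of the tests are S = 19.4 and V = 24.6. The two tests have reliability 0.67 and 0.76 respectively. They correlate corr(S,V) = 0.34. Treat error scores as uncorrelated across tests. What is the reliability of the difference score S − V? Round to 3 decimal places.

0.590

Var(S−V) = 19.4² + 24.6² − 2·19.4·24.6·0.34 = 981.52 − 324.523 = 656.997.
With uncorrelated errors the cross-covariances are all true-score covariance, so they carry over unchanged; only the diagonal terms shrink to ρᵢσᵢ².
True-score variance = [19.4²·0.67 + 24.6²·0.76] − 324.523 = 712.083 − 324.523 = 387.56.
Reliability = 387.56 / 656.997 = 0.590.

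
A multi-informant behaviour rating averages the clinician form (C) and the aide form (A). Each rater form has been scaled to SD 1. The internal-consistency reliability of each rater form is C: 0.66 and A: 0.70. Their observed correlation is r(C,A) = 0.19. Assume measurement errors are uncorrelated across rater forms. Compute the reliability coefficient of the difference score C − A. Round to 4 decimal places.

0.6049

Var(C−A) = 1 + 1 − 2·0.19 = 2 − 0.38 = 1.62.
With uncorrelated errors the cross-covariances are all true-score covariance, so they carry over unchanged; only the diagonal terms shrink to ρᵢσᵢ².
True-score variance = [0.66 + 0.70] − 0.38 = 1.36 − 0.38 = 0.98.
Reliability = 0.98 / 1.62 = 0.6049.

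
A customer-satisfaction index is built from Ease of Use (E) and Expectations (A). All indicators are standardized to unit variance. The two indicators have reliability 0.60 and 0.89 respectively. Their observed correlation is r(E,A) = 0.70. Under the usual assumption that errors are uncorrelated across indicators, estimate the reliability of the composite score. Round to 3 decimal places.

0.850

Var(E+A) = 2 + 2·[0.70] = 2 + 1.4 = 3.4.
Under uncorrelated errors the observed covariances equal the true-score covariances, so only the own-variance terms attenuate.
True-score variance = [0.60 + 0.89] + 1.4 = 1.49 + 1.4 = 2.89.
Reliability = 2.89 / 3.4 = 0.850.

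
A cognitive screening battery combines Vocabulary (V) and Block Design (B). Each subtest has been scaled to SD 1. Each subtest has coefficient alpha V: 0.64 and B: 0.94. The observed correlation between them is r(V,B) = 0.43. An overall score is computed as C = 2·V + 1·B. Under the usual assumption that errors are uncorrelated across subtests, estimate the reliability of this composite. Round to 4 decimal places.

Var(C) = 2² + 1 + 2·[2·0.43] = 5 + 1.72 = 6.72.
With uncorrelated errors the cross-covariances are all true-score covariance, so they carry over unchanged; only the diagonal terms shrink to ρᵢσᵢ².
True-score variance = [2²·0.64 + 0.94] + 1.72 = 3.5 + 1.72 = 5.22.
Reliability = 5.22 / 6.72 = 0.7768.

0.7768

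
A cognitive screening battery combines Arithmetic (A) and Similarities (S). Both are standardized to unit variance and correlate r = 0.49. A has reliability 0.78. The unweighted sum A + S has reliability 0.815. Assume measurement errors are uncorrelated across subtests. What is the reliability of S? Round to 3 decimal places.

0.669

Var(A+S) = 2 + 2·0.49 = 2.980.
True-score variance = ρ_A + ρ_S + 2·0.49, so 0.815 = (0.78 + ρ_S + 0.98) / 2.980.
ρ_S = 0.815·2.980 − 0.78 − 0.98 = 0.669.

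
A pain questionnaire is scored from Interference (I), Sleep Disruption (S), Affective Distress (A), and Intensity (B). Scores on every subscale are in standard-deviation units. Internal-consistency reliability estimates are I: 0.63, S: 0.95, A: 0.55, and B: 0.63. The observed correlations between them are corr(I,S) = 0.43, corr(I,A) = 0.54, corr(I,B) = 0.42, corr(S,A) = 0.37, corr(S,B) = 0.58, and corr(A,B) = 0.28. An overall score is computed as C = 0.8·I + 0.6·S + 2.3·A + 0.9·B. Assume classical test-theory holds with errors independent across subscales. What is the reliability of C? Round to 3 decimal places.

Var(C) = 0.8² + 0.6² + 2.3² + 0.9² + 2·[0.48·0.43 + 1.84·0.54 + 0.72·0.42 + 1.38·0.37 + 0.54·0.58 + 2.07·0.28] = 7.1 + 5.8116 = 12.9116.
With uncorrelated errors the cross-covariances are all true-score covariance, so they carry over unchanged; only the diagonal terms shrink to ρᵢσᵢ².
True-score variance = [0.8²·0.63 + 0.6²·0.95 + 2.3²·0.55 + 0.9²·0.63] + 5.8116 = 4.165 + 5.8116 = 9.9766.
Reliability = 9.9766 / 12.9116 = 0.773.

0.773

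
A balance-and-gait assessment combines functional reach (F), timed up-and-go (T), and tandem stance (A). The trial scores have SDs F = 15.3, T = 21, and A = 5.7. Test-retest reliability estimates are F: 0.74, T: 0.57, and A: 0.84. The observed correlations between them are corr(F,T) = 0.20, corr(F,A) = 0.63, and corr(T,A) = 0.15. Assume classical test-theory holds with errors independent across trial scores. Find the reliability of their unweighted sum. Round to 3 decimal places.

0.740

Var(F+T+A) = 15.3² + 21² + 5.7² + 2·[15.3·21·0.20 + 15.3·5.7·0.63 + 21·5.7·0.15] = 707.58 + 274.315 = 981.895.
Under uncorrelated errors the observed covariances equal the true-score covariances, so only the own-variance terms attenuate.
True-score variance = [15.3²·0.74 + 21²·0.57 + 5.7²·0.84] + 274.315 = 451.888 + 274.315 = 726.203.
Reliability = 726.203 / 981.895 = 0.740.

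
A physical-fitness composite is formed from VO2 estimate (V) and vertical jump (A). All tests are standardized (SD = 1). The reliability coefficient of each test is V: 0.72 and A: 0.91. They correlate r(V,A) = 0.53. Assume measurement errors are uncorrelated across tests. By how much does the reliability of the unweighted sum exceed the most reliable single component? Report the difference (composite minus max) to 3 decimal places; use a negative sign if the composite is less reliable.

-0.031

Var(sum) = 2 + 1.06 = 3.06; true-score variance = 1.63 + 1.06 = 2.69; composite reliability = 0.8791.
Max component reliability = 0.9100.
Difference = 0.8791 − 0.9100 = -0.031.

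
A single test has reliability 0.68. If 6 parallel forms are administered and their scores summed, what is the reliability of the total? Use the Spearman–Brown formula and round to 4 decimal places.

ρ_k = kρ / (1 + (k−1)ρ) = 6·0.68 / (1 + 5·0.68) = 4.080 / 4.400 = 0.9273.

0.9273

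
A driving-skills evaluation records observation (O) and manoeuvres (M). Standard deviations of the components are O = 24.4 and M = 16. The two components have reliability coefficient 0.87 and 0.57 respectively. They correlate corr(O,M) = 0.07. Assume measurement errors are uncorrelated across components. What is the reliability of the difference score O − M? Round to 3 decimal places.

Var(O−M) = 24.4² + 16² − 2·24.4·16·0.07 = 851.36 − 54.656 = 796.704.
Under uncorrelated errors the observed covariances equal the true-score covariances, so only the own-variance terms attenuate.
True-score variance = [24.4²·0.87 + 16²·0.57] − 54.656 = 663.883 − 54.656 = 609.227.
Reliability = 609.227 / 796.704 = 0.765.

0.765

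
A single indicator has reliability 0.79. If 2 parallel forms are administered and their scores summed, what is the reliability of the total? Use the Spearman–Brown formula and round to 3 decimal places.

0.883

ρ_k = kρ / (1 + (k−1)ρ) = 2·0.79 / (1 + 1·0.79) = 1.580 / 1.790 = 0.883.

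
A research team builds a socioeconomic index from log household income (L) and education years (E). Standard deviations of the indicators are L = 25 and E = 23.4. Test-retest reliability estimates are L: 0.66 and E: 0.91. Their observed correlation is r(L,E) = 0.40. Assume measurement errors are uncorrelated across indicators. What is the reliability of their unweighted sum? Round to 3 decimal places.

Var(L+E) = 25² + 23.4² + 2·[25·23.4·0.40] = 1172.56 + 468 = 1640.56.
With uncorrelated errors the cross-covariances are all true-score covariance, so they carry over unchanged; only the diagonal terms shrink to ρᵢσᵢ².
True-score variance = [25²·0.66 + 23.4²·0.91] + 468 = 910.78 + 468 = 1378.78.
Reliability = 1378.78 / 1640.56 = 0.840.

0.840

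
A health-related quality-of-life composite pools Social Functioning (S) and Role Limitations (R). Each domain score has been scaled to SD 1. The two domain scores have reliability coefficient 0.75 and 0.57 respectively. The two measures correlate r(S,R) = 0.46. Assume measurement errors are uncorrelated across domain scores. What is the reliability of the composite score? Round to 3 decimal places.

Var(S+R) = 2 + 2·[0.46] = 2 + 0.92 = 2.92.
Because errors are independent across components, Cov(Tᵢ,Tⱼ) = Cov(Xᵢ,Xⱼ); the off-diagonal part of the true-score variance is the same as above.
True-score variance = [0.75 + 0.57] + 0.92 = 1.32 + 0.92 = 2.24.
Reliability = 2.24 / 2.92 = 0.767.

0.767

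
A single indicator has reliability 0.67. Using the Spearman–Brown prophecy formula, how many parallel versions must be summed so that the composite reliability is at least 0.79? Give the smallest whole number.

k ≥ ρ*(1−ρ₁)/(ρ₁(1−ρ*)) = 0.79·0.33 / (0.67·0.21) = 1.853.
Smallest integer k = 2.

2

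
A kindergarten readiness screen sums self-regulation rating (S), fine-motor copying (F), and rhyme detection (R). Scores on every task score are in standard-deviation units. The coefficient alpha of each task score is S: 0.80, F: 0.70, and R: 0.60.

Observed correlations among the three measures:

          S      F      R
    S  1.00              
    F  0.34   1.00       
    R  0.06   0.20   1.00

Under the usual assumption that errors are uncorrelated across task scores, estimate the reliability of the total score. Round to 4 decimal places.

Var(S+F+R) = 3 + 2·[0.34 + 0.06 + 0.20] = 3 + 1.2 = 4.2.
Because errors are independent across components, Cov(Tᵢ,Tⱼ) = Cov(Xᵢ,Xⱼ); the off-diagonal part of the true-score variance is the same as above.
True-score variance = [0.80 + 0.70 + 0.60] + 1.2 = 2.1 + 1.2 = 3.3.
Reliability = 3.3 / 4.2 = 0.7857.

0.7857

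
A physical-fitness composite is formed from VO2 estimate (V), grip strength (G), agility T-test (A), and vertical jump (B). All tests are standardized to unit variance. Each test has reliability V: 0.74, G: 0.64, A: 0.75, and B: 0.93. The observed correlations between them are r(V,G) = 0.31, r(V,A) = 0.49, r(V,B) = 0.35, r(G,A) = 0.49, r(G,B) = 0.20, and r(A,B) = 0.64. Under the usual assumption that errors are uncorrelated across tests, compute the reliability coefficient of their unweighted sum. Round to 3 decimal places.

0.895

Var(V+G+A+B) = 4 + 2·[0.31 + 0.49 + 0.35 + 0.49 + 0.20 + 0.64] = 4 + 4.96 = 8.96.
Under uncorrelated errors the observed covariances equal the true-score covariances, so only the own-variance terms attenuate.
True-score variance = [0.74 + 0.64 + 0.75 + 0.93] + 4.96 = 3.06 + 4.96 = 8.02.
Reliability = 8.02 / 8.96 = 0.895.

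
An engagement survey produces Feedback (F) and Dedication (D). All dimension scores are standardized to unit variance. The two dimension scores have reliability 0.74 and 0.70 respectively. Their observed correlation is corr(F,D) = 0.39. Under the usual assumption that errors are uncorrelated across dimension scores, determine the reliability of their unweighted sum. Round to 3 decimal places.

Var(F+D) = 2 + 2·[0.39] = 2 + 0.78 = 2.78.
Under uncorrelated errors the observed covariances equal the true-score covariances, so only the own-variance terms attenuate.
True-score variance = [0.74 + 0.70] + 0.78 = 1.44 + 0.78 = 2.22.
Reliability = 2.22 / 2.78 = 0.799.

0.799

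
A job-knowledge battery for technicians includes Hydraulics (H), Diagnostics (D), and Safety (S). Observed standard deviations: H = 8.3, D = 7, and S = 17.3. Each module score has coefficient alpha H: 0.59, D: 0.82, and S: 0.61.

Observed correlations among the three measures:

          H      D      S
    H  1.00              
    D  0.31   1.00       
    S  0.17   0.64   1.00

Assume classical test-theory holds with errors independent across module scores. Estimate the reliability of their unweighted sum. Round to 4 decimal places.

0.7659

Var(H+D+S) = 8.3² + 7² + 17.3² + 2·[8.3·7·0.31 + 8.3·17.3·0.17 + 7·17.3·0.64] = 417.18 + 239.851 = 657.031.
Because errors are independent across components, Cov(Tᵢ,Tⱼ) = Cov(Xᵢ,Xⱼ); the off-diagonal part of the true-score variance is the same as above.
True-score variance = [8.3²·0.59 + 7²·0.82 + 17.3²·0.61] + 239.851 = 263.392 + 239.851 = 503.243.
Reliability = 503.243 / 657.031 = 0.7659.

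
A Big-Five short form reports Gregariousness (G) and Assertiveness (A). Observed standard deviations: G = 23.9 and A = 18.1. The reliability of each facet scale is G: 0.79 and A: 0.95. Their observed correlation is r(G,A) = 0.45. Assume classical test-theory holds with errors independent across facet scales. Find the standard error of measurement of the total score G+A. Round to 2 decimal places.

11.68

Var(total) = 898.82 + 389.331 = 1288.15.
True-score variance = 762.485 + 389.331 = 1151.82, so reliability = 0.8942.
Error variance = 1288.15 − 1151.82 = 136.335; SEM = √136.335 = 11.68.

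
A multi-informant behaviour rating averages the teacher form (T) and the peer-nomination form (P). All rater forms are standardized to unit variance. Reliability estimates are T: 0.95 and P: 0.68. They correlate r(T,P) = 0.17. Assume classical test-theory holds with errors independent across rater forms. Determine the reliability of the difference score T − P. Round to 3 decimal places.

Var(T−P) = 1 + 1 − 2·0.17 = 2 − 0.34 = 1.66.
Under uncorrelated errors the observed covariances equal the true-score covariances, so only the own-variance terms attenuate.
True-score variance = [0.95 + 0.68] − 0.34 = 1.63 − 0.34 = 1.29.
Reliability = 1.29 / 1.66 = 0.777.

0.777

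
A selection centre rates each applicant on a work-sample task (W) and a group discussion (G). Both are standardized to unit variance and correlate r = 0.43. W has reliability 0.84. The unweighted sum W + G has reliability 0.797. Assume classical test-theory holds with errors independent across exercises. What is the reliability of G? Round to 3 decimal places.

Var(W+G) = 2 + 2·0.43 = 2.860.
True-score variance = ρ_W + ρ_G + 2·0.43, so 0.797 = (0.84 + ρ_G + 0.86) / 2.860.
ρ_G = 0.797·2.860 − 0.84 − 0.86 = 0.579.

0.579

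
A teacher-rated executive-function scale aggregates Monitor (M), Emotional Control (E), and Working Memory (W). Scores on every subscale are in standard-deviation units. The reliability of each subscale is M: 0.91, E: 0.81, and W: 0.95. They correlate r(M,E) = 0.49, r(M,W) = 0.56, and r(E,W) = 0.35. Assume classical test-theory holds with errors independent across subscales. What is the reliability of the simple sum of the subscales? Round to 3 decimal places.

Var(M+E+W) = 3 + 2·[0.49 + 0.56 + 0.35] = 3 + 2.8 = 5.8.
Under uncorrelated errors the observed covariances equal the true-score covariances, so only the own-variance terms attenuate.
True-score variance = [0.91 + 0.81 + 0.95] + 2.8 = 2.67 + 2.8 = 5.47.
Reliability = 5.47 / 5.8 = 0.943.

0.943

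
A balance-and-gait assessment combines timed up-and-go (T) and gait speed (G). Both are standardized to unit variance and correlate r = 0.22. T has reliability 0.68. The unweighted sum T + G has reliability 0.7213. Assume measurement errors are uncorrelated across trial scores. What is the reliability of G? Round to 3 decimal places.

0.640

Var(T+G) = 2 + 2·0.22 = 2.440.
True-score variance = ρ_T + ρ_G + 2·0.22, so 0.7213 = (0.68 + ρ_G + 0.44) / 2.440.
ρ_G = 0.7213·2.440 − 0.68 − 0.44 = 0.640.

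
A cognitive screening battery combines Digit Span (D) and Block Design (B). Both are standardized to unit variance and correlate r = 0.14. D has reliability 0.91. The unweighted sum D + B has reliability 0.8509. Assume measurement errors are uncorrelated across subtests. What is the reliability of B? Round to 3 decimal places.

Var(D+B) = 2 + 2·0.14 = 2.280.
True-score variance = ρ_D + ρ_B + 2·0.14, so 0.8509 = (0.91 + ρ_B + 0.28) / 2.280.
ρ_B = 0.8509·2.280 − 0.91 − 0.28 = 0.750.

0.750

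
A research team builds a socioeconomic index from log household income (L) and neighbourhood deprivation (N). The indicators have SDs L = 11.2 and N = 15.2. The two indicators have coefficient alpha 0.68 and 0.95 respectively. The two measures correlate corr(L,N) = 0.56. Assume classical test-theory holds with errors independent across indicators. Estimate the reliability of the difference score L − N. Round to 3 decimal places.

0.688

Var(L−N) = 11.2² + 15.2² − 2·11.2·15.2·0.56 = 356.48 − 190.669 = 165.811.
Because errors are independent across components, Cov(Tᵢ,Tⱼ) = Cov(Xᵢ,Xⱼ); the off-diagonal part of the true-score variance is the same as above.
True-score variance = [11.2²·0.68 + 15.2²·0.95] − 190.669 = 304.787 − 190.669 = 114.118.
Reliability = 114.118 / 165.811 = 0.688.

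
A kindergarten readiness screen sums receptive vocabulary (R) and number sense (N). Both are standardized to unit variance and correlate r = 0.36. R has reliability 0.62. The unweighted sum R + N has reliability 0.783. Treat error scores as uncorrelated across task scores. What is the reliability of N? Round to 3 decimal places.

Var(R+N) = 2 + 2·0.36 = 2.720.
True-score variance = ρ_R + ρ_N + 2·0.36, so 0.783 = (0.62 + ρ_N + 0.72) / 2.720.
ρ_N = 0.783·2.720 − 0.62 − 0.72 = 0.790.

0.790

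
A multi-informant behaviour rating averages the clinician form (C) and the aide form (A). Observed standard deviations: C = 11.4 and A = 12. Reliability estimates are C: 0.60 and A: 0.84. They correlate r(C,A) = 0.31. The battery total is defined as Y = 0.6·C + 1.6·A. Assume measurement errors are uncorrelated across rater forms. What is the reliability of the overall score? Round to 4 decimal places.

0.8436

Var(Y) = 0.6²·11.4² + 1.6²·12² + 2·[0.96·11.4·12·0.31] = 415.426 + 81.4234 = 496.849.
Under uncorrelated errors the observed covariances equal the true-score covariances, so only the own-variance terms attenuate.
True-score variance = [0.6²·11.4²·0.60 + 1.6²·12²·0.84] + 81.4234 = 337.729 + 81.4234 = 419.152.
Reliability = 419.152 / 496.849 = 0.8436.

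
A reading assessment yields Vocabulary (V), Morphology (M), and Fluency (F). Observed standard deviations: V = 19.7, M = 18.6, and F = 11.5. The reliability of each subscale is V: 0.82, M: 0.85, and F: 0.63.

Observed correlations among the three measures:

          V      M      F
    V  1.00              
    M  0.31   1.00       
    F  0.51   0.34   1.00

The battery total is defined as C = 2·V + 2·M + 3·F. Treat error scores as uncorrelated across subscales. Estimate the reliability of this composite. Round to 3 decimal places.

0.873

Var(C) = 2²·19.7² + 2²·18.6² + 3²·11.5² + 2·[4·19.7·18.6·0.31 + 6·19.7·11.5·0.51 + 6·18.6·11.5·0.34] = 4126.45 + 3167.92 = 7294.37.
Under uncorrelated errors the observed covariances equal the true-score covariances, so only the own-variance terms attenuate.
True-score variance = [2²·19.7²·0.82 + 2²·18.6²·0.85 + 3²·11.5²·0.63] + 3167.92 = 3199.06 + 3167.92 = 6366.98.
Reliability = 6366.98 / 7294.37 = 0.873.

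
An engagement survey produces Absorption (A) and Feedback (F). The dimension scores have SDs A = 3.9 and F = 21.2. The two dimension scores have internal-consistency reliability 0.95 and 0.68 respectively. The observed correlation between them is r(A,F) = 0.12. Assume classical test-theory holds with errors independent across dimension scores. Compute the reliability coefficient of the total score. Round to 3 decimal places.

Var(A+F) = 3.9² + 21.2² + 2·[3.9·21.2·0.12] = 464.65 + 19.8432 = 484.493.
Under uncorrelated errors the observed covariances equal the true-score covariances, so only the own-variance terms attenuate.
True-score variance = [3.9²·0.95 + 21.2²·0.68] + 19.8432 = 320.069 + 19.8432 = 339.912.
Reliability = 339.912 / 484.493 = 0.702.

0.702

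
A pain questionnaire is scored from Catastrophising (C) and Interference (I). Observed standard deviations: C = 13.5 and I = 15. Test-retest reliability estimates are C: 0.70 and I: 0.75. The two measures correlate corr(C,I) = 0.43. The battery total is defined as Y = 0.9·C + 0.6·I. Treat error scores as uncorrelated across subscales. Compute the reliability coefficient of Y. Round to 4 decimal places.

Var(Y) = 0.9²·13.5² + 0.6²·15² + 2·[0.54·13.5·15·0.43] = 228.623 + 94.041 = 322.663.
With uncorrelated errors the cross-covariances are all true-score covariance, so they carry over unchanged; only the diagonal terms shrink to ρᵢσᵢ².
True-score variance = [0.9²·13.5²·0.70 + 0.6²·15²·0.75] + 94.041 = 164.086 + 94.041 = 258.127.
Reliability = 258.127 / 322.663 = 0.8000.

0.8000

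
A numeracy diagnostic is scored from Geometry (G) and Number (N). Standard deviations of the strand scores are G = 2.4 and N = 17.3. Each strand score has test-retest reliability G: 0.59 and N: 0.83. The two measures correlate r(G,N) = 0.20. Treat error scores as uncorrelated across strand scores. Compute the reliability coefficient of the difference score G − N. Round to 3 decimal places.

0.815

Var(G−N) = 2.4² + 17.3² − 2·2.4·17.3·0.20 = 305.05 − 16.608 = 288.442.
Because errors are independent across components, Cov(Tᵢ,Tⱼ) = Cov(Xᵢ,Xⱼ); the off-diagonal part of the true-score variance is the same as above.
True-score variance = [2.4²·0.59 + 17.3²·0.83] − 16.608 = 251.809 − 16.608 = 235.201.
Reliability = 235.201 / 288.442 = 0.815.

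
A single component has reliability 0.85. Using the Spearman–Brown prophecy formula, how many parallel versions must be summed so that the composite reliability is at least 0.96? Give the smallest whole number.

k ≥ ρ*(1−ρ₁)/(ρ₁(1−ρ*)) = 0.96·0.15 / (0.85·0.04) = 4.235.
Smallest integer k = 5.

5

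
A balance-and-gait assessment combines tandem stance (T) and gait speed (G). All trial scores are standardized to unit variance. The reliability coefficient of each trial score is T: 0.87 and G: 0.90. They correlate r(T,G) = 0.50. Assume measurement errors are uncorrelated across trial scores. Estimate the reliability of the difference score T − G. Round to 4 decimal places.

0.7700

Var(T−G) = 1 + 1 − 2·0.50 = 2 − 1 = 1.
Under uncorrelated errors the observed covariances equal the true-score covariances, so only the own-variance terms attenuate.
True-score variance = [0.87 + 0.90] − 1 = 1.77 − 1 = 0.77.
Reliability = 0.77 / 1 = 0.7700.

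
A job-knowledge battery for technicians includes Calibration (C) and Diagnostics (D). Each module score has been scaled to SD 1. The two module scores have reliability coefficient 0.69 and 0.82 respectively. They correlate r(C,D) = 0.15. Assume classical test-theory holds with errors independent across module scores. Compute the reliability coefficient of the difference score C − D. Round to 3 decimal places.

0.712

Var(C−D) = 1 + 1 − 2·0.15 = 2 − 0.3 = 1.7.
Because errors are independent across components, Cov(Tᵢ,Tⱼ) = Cov(Xᵢ,Xⱼ); the off-diagonal part of the true-score variance is the same as above.
True-score variance = [0.69 + 0.82] − 0.3 = 1.51 − 0.3 = 1.21.
Reliability = 1.21 / 1.7 = 0.712.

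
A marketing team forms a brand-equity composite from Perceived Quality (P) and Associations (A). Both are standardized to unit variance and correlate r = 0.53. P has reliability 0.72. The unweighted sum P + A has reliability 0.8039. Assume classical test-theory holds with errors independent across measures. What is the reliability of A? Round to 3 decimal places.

Var(P+A) = 2 + 2·0.53 = 3.060.
True-score variance = ρ_P + ρ_A + 2·0.53, so 0.8039 = (0.72 + ρ_A + 1.06) / 3.060.
ρ_A = 0.8039·3.060 − 0.72 − 1.06 = 0.680.

0.680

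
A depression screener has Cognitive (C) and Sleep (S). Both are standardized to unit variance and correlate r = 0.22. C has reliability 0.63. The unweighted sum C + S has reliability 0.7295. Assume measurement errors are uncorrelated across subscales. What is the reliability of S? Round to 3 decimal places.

0.710

Var(C+S) = 2 + 2·0.22 = 2.440.
True-score variance = ρ_C + ρ_S + 2·0.22, so 0.7295 = (0.63 + ρ_S + 0.44) / 2.440.
ρ_S = 0.7295·2.440 − 0.63 − 0.44 = 0.710.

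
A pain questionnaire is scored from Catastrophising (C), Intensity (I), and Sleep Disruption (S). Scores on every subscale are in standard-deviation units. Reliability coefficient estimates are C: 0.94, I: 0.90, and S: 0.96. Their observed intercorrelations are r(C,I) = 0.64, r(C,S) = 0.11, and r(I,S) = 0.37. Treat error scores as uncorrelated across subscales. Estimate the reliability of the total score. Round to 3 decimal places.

Var(C+I+S) = 3 + 2·[0.64 + 0.11 + 0.37] = 3 + 2.24 = 5.24.
Because errors are independent across components, Cov(Tᵢ,Tⱼ) = Cov(Xᵢ,Xⱼ); the off-diagonal part of the true-score variance is the same as above.
True-score variance = [0.94 + 0.90 + 0.96] + 2.24 = 2.8 + 2.24 = 5.04.
Reliability = 5.04 / 5.24 = 0.962.

0.962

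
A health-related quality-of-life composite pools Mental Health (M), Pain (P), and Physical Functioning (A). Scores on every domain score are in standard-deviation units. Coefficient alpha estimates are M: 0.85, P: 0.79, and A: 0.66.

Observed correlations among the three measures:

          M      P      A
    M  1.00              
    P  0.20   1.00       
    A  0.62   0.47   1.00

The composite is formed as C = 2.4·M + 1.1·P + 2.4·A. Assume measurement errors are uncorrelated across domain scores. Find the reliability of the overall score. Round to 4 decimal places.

0.8686

Var(C) = 2.4² + 1.1² + 2.4² + 2·[2.64·0.20 + 5.76·0.62 + 2.64·0.47] = 12.73 + 10.68 = 23.41.
Under uncorrelated errors the observed covariances equal the true-score covariances, so only the own-variance terms attenuate.
True-score variance = [2.4²·0.85 + 1.1²·0.79 + 2.4²·0.66] + 10.68 = 9.6535 + 10.68 = 20.3335.
Reliability = 20.3335 / 23.41 = 0.8686.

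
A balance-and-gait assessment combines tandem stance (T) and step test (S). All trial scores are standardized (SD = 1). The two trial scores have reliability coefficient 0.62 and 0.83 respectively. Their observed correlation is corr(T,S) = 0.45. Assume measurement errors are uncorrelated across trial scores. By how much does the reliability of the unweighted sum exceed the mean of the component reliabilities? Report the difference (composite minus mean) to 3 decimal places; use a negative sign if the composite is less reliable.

0.085

Var(sum) = 2 + 0.9 = 2.9; true-score variance = 1.45 + 0.9 = 2.35; composite reliability = 0.8103.
Mean component reliability = 0.7250.
Difference = 0.8103 − 0.7250 = 0.085.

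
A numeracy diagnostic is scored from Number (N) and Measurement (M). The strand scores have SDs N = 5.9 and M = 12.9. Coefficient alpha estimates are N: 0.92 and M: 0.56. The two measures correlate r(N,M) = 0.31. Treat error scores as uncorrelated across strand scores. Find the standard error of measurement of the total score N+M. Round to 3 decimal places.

8.718

Var(total) = 201.22 + 47.1882 = 248.408.
True-score variance = 125.215 + 47.1882 = 172.403, so reliability = 0.6940.
Error variance = 248.408 − 172.403 = 76.0052; SEM = √76.0052 = 8.718.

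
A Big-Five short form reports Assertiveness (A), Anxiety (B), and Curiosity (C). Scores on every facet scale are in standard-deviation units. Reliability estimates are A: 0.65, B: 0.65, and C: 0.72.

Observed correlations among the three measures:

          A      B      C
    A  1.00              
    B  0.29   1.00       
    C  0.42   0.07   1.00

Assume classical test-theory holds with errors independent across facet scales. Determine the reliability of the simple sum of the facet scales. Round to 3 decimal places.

0.785

Var(A+B+C) = 3 + 2·[0.29 + 0.42 + 0.07] = 3 + 1.56 = 4.56.
With uncorrelated errors the cross-covariances are all true-score covariance, so they carry over unchanged; only the diagonal terms shrink to ρᵢσᵢ².
True-score variance = [0.65 + 0.65 + 0.72] + 1.56 = 2.02 + 1.56 = 3.58.
Reliability = 3.58 / 4.56 = 0.785.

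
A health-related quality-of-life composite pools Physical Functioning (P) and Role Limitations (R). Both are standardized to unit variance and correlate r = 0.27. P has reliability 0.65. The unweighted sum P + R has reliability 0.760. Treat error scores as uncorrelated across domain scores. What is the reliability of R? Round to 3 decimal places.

Var(P+R) = 2 + 2·0.27 = 2.540.
True-score variance = ρ_P + ρ_R + 2·0.27, so 0.760 = (0.65 + ρ_R + 0.54) / 2.540.
ρ_R = 0.760·2.540 − 0.65 − 0.54 = 0.740.

0.740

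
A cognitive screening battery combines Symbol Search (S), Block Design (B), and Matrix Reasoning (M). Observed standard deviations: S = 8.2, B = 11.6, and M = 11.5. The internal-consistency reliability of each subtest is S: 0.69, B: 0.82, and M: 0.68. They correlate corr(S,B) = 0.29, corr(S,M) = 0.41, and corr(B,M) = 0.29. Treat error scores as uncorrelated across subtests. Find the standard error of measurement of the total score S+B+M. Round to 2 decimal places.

9.35

Var(total) = 334.05 + 209.868 = 543.918.
True-score variance = 246.665 + 209.868 = 456.532, so reliability = 0.8393.
Error variance = 543.918 − 456.532 = 87.3852; SEM = √87.3852 = 9.35.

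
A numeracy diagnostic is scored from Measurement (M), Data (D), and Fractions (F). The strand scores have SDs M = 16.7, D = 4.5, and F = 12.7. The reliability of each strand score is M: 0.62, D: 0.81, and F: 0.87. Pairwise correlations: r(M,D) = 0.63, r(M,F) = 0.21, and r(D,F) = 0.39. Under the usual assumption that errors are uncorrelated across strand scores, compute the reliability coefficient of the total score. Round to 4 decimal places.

Var(M+D+F) = 16.7² + 4.5² + 12.7² + 2·[16.7·4.5·0.63 + 16.7·12.7·0.21 + 4.5·12.7·0.39] = 460.43 + 228.344 = 688.774.
Under uncorrelated errors the observed covariances equal the true-score covariances, so only the own-variance terms attenuate.
True-score variance = [16.7²·0.62 + 4.5²·0.81 + 12.7²·0.87] + 228.344 = 329.637 + 228.344 = 557.98.
Reliability = 557.98 / 688.774 = 0.8101.

0.8101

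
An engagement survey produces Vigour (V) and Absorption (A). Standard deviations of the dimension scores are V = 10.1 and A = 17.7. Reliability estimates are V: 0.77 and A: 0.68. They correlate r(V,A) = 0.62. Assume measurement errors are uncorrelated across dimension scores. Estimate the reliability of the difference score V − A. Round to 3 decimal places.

Var(V−A) = 10.1² + 17.7² − 2·10.1·17.7·0.62 = 415.3 − 221.675 = 193.625.
Because errors are independent across components, Cov(Tᵢ,Tⱼ) = Cov(Xᵢ,Xⱼ); the off-diagonal part of the true-score variance is the same as above.
True-score variance = [10.1²·0.77 + 17.7²·0.68] − 221.675 = 291.585 − 221.675 = 69.9101.
Reliability = 69.9101 / 193.625 = 0.361.

0.361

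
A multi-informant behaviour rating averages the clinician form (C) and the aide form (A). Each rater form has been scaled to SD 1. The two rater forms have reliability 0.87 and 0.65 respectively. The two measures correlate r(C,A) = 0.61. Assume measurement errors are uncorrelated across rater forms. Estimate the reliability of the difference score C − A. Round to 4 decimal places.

0.3846

Var(C−A) = 1 + 1 − 2·0.61 = 2 − 1.22 = 0.78.
With uncorrelated errors the cross-covariances are all true-score covariance, so they carry over unchanged; only the diagonal terms shrink to ρᵢσᵢ².
True-score variance = [0.87 + 0.65] − 1.22 = 1.52 − 1.22 = 0.3.
Reliability = 0.3 / 0.78 = 0.3846.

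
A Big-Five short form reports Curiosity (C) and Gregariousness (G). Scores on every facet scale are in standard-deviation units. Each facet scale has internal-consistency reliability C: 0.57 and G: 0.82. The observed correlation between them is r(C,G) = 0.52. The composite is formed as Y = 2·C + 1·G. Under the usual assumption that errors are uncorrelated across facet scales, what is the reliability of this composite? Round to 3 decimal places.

0.732

Var(Y) = 2² + 1 + 2·[2·0.52] = 5 + 2.08 = 7.08.
Under uncorrelated errors the observed covariances equal the true-score covariances, so only the own-variance terms attenuate.
True-score variance = [2²·0.57 + 0.82] + 2.08 = 3.1 + 2.08 = 5.18.
Reliability = 5.18 / 7.08 = 0.732.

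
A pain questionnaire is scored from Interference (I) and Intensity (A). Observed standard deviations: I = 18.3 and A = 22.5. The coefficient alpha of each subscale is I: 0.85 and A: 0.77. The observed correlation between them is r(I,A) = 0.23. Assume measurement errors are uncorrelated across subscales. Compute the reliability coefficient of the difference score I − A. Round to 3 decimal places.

Var(I−A) = 18.3² + 22.5² − 2·18.3·22.5·0.23 = 841.14 − 189.405 = 651.735.
Because errors are independent across components, Cov(Tᵢ,Tⱼ) = Cov(Xᵢ,Xⱼ); the off-diagonal part of the true-score variance is the same as above.
True-score variance = [18.3²·0.85 + 22.5²·0.77] − 189.405 = 674.469 − 189.405 = 485.064.
Reliability = 485.064 / 651.735 = 0.744.

0.744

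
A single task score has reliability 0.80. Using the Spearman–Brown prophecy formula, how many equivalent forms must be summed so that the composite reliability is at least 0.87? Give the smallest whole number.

2

k ≥ ρ*(1−ρ₁)/(ρ₁(1−ρ*)) = 0.87·0.20 / (0.80·0.13) = 1.673.
Smallest integer k = 2.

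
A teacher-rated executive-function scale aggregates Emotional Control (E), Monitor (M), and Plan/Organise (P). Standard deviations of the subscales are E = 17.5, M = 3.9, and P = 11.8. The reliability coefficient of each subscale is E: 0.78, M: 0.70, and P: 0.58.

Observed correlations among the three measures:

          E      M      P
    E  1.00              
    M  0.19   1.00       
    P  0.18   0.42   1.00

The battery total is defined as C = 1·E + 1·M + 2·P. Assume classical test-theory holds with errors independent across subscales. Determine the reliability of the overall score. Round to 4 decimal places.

0.7294

Var(C) = 17.5² + 3.9² + 2²·11.8² + 2·[17.5·3.9·0.19 + 2·17.5·11.8·0.18 + 2·3.9·11.8·0.42] = 878.42 + 251.929 = 1130.35.
With uncorrelated errors the cross-covariances are all true-score covariance, so they carry over unchanged; only the diagonal terms shrink to ρᵢσᵢ².
True-score variance = [17.5²·0.78 + 3.9²·0.70 + 2²·11.8²·0.58] + 251.929 = 572.559 + 251.929 = 824.487.
Reliability = 824.487 / 1130.35 = 0.7294.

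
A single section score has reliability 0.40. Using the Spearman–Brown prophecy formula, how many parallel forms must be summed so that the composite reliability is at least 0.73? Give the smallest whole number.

5

k ≥ ρ*(1−ρ₁)/(ρ₁(1−ρ*)) = 0.73·0.60 / (0.40·0.27) = 4.056.
Smallest integer k = 5.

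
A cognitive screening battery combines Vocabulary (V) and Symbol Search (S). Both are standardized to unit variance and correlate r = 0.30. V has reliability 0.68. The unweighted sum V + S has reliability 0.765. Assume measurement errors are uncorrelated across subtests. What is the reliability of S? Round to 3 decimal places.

Var(V+S) = 2 + 2·0.30 = 2.600.
True-score variance = ρ_V + ρ_S + 2·0.30, so 0.765 = (0.68 + ρ_S + 0.60) / 2.600.
ρ_S = 0.765·2.600 − 0.68 − 0.60 = 0.709.

0.709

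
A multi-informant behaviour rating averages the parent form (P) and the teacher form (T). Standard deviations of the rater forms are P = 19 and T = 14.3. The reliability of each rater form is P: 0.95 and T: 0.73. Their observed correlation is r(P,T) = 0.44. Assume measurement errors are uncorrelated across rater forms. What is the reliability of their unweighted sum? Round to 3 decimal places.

0.909

Var(P+T) = 19² + 14.3² + 2·[19·14.3·0.44] = 565.49 + 239.096 = 804.586.
Under uncorrelated errors the observed covariances equal the true-score covariances, so only the own-variance terms attenuate.
True-score variance = [19²·0.95 + 14.3²·0.73] + 239.096 = 492.228 + 239.096 = 731.324.
Reliability = 731.324 / 804.586 = 0.909.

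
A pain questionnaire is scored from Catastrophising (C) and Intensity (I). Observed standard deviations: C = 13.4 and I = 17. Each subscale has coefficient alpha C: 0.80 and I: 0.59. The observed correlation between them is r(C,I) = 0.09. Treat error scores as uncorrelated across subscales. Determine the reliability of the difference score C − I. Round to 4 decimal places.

0.6389

Var(C−I) = 13.4² + 17² − 2·13.4·17·0.09 = 468.56 − 41.004 = 427.556.
With uncorrelated errors the cross-covariances are all true-score covariance, so they carry over unchanged; only the diagonal terms shrink to ρᵢσᵢ².
True-score variance = [13.4²·0.80 + 17²·0.59] − 41.004 = 314.158 − 41.004 = 273.154.
Reliability = 273.154 / 427.556 = 0.6389.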